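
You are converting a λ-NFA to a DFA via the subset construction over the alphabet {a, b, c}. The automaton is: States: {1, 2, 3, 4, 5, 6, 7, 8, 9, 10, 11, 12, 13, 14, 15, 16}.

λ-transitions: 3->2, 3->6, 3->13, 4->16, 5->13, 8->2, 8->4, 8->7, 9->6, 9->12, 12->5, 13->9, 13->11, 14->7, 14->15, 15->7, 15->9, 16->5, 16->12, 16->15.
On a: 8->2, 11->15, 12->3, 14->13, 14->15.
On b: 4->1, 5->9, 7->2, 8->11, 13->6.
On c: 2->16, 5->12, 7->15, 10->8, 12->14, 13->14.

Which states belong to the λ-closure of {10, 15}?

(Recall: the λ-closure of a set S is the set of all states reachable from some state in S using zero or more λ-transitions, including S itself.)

Start with {10, 15}.
From 15 via λ: add 7, 9.
From 9 via λ: add 6, 12.
From 12 via λ: add 5.
From 5 via λ: add 13.
From 13 via λ: add 11.
No new states can be added; the closed set is {5, 6, 7, 9, 10, 11, 12, 13, 15}.

{5, 6, 7, 9, 10, 11, 12, 13, 15}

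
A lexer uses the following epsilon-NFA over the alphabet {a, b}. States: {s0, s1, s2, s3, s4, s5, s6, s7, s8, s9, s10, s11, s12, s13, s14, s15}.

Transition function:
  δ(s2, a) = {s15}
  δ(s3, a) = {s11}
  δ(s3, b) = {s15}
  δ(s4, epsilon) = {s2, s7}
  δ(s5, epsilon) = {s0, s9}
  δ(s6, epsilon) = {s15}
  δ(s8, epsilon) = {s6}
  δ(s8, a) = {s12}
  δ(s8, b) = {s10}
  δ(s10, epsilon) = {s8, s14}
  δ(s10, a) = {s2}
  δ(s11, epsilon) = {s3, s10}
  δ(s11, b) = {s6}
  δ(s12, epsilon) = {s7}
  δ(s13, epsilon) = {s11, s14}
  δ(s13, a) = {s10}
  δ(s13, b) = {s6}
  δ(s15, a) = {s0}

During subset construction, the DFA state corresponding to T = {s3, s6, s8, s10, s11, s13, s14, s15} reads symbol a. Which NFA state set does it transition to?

s3 on a → {s11}.
s8 on a → {s12}.
s10 on a → {s2}.
s13 on a → {s10}.
s15 on a → {s0}.
No a-transition from s6, s11, s14.
Union after reading a: {s0, s2, s10, s11, s12}.
Now take the epsilon-closure:
From s10 via epsilon: add s8, s14.
From s11 via epsilon: add s3.
From s12 via epsilon: add s7.
From s8 via epsilon: add s6.
From s6 via epsilon: add s15.
No new states can be added; the closed set is {s0, s2, s3, s6, s7, s8, s10, s11, s12, s14, s15}.

{s0, s2, s3, s6, s7, s8, s10, s11, s12, s14, s15}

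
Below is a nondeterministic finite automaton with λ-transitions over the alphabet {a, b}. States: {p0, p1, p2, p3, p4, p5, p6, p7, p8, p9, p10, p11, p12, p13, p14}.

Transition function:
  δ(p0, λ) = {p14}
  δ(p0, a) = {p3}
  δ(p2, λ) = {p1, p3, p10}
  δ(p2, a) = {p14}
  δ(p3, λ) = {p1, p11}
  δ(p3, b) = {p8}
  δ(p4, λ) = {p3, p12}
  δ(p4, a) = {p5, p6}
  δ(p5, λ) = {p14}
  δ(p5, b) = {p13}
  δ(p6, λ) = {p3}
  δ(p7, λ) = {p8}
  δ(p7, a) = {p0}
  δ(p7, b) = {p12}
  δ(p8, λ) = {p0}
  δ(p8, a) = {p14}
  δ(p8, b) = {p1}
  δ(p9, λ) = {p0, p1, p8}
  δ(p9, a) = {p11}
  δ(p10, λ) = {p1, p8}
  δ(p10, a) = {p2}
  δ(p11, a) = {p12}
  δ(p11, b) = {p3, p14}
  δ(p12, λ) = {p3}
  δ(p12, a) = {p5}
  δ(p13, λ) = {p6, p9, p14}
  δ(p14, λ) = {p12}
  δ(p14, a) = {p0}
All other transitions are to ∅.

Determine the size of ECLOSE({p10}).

Start with {p10}.
From p10 via λ: add p1, p8.
From p8 via λ: add p0.
From p0 via λ: add p14.
From p14 via λ: add p12.
From p12 via λ: add p3.
From p3 via λ: add p11.
λ-closure = {p0, p1, p3, p8, p10, p11, p12, p14}, which has 8 states.

8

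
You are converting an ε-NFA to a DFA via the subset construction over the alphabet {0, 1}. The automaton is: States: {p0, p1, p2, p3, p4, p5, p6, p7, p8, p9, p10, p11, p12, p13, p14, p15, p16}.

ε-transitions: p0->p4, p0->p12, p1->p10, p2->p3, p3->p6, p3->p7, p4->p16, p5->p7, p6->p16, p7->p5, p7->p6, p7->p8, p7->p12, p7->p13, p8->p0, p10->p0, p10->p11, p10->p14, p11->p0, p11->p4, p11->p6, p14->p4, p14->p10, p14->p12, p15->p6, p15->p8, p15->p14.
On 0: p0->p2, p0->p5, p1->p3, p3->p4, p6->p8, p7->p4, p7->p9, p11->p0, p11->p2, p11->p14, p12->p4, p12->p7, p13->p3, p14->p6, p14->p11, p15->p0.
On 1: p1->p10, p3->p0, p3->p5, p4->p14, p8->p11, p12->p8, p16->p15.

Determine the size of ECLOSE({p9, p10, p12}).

Start with {p9, p10, p12}.
From p10 via ε: add p0, p11, p14.
From p0 via ε: add p4.
From p11 via ε: add p6.
From p4 via ε: add p16.
ε-closure = {p0, p4, p6, p9, p10, p11, p12, p14, p16}, which has 9 states.

9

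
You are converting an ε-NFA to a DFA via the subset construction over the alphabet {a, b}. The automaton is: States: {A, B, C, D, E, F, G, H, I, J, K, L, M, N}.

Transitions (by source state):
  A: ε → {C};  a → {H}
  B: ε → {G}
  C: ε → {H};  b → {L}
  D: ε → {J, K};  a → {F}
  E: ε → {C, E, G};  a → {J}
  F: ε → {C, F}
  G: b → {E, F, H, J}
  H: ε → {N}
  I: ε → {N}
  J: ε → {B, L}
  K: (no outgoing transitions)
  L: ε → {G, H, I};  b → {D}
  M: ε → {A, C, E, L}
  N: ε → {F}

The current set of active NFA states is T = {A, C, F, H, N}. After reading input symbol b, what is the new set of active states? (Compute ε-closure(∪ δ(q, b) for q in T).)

C on b → {L}.
No b-transition from A, F, H, N.
Union after reading b: {L}.
Now take the ε-closure:
From L via ε: add G, H, I.
From H via ε: add N.
From N via ε: add F.
From F via ε: add C.
No new states can be added; the closed set is {C, F, G, H, I, L, N}.

{C, F, G, H, I, L, N}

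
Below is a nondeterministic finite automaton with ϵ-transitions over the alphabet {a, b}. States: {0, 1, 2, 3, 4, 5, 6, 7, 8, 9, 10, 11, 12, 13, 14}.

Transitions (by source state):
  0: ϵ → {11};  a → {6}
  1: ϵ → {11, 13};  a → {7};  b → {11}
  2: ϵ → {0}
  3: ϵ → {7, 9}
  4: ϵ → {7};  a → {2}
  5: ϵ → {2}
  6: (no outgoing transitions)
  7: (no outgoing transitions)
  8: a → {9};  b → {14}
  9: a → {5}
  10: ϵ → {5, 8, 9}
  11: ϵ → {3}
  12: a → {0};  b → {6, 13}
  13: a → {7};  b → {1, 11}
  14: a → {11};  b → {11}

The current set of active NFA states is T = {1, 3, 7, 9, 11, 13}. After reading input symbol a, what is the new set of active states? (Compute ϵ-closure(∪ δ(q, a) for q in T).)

{0, 2, 3, 5, 7, 9, 11}

1 on a → {7}.
9 on a → {5}.
13 on a → {7}.
No a-transition from 3, 7, 11.
Union after reading a: {5, 7}.
Now take the ϵ-closure:
From 5 via ϵ: add 2.
From 2 via ϵ: add 0.
From 0 via ϵ: add 11.
From 11 via ϵ: add 3.
From 3 via ϵ: add 9.
No new states can be added; the closed set is {0, 2, 3, 5, 7, 9, 11}.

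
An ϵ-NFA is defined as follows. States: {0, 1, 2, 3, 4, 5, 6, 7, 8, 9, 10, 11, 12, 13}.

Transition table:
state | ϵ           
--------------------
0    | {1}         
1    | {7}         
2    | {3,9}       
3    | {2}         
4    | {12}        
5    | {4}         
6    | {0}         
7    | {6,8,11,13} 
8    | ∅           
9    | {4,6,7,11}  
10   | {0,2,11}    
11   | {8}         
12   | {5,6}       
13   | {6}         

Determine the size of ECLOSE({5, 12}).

Start with {5, 12}.
From 5 via ϵ: add 4.
From 12 via ϵ: add 6.
From 6 via ϵ: add 0.
From 0 via ϵ: add 1.
From 1 via ϵ: add 7.
From 7 via ϵ: add 8, 11, 13.
ϵ-closure = {0, 1, 4, 5, 6, 7, 8, 11, 12, 13}, which has 10 states.

10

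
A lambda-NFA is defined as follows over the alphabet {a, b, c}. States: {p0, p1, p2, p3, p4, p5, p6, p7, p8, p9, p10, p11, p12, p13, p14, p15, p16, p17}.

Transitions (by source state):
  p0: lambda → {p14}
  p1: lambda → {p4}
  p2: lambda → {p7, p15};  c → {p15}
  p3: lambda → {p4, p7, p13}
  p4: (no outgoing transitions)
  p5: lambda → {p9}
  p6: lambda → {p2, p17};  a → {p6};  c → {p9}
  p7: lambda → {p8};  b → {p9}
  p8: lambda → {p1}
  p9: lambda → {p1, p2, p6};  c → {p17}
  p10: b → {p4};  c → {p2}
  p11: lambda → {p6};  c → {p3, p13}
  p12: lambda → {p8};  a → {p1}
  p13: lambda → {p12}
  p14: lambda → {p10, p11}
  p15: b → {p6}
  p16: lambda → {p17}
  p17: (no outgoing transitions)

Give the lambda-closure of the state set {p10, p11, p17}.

Start with {p10, p11, p17}.
From p11 via lambda: add p6.
From p6 via lambda: add p2.
From p2 via lambda: add p7, p15.
From p7 via lambda: add p8.
From p8 via lambda: add p1.
From p1 via lambda: add p4.
No new states can be added; the closed set is {p1, p2, p4, p6, p7, p8, p10, p11, p15, p17}.

{p1, p2, p4, p6, p7, p8, p10, p11, p15, p17}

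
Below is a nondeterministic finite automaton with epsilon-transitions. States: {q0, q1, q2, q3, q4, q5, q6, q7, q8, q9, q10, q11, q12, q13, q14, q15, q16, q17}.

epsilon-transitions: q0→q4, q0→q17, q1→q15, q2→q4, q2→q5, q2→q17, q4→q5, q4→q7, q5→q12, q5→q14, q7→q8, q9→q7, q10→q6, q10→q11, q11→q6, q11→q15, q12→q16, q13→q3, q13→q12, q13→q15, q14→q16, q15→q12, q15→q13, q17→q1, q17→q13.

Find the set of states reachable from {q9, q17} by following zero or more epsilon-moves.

{q1, q3, q7, q8, q9, q12, q13, q15, q16, q17}

Start with {q9, q17}.
From q9 via epsilon: add q7.
From q17 via epsilon: add q1, q13.
From q1 via epsilon: add q15.
From q7 via epsilon: add q8.
From q13 via epsilon: add q3, q12.
From q12 via epsilon: add q16.
No new states can be added; the closed set is {q1, q3, q7, q8, q9, q12, q13, q15, q16, q17}.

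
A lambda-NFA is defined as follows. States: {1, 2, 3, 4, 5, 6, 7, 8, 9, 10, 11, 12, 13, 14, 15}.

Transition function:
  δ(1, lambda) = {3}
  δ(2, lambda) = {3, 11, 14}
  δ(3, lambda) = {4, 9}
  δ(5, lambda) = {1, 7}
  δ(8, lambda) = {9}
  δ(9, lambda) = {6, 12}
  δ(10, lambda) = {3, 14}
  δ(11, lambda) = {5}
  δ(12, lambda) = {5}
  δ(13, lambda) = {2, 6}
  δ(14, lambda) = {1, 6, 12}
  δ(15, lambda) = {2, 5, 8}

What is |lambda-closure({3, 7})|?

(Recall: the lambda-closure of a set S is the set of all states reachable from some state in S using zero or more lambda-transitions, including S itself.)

Start with {3, 7}.
From 3 via lambda: add 4, 9.
From 9 via lambda: add 6, 12.
From 12 via lambda: add 5.
From 5 via lambda: add 1.
lambda-closure = {1, 3, 4, 5, 6, 7, 9, 12}, which has 8 states.

8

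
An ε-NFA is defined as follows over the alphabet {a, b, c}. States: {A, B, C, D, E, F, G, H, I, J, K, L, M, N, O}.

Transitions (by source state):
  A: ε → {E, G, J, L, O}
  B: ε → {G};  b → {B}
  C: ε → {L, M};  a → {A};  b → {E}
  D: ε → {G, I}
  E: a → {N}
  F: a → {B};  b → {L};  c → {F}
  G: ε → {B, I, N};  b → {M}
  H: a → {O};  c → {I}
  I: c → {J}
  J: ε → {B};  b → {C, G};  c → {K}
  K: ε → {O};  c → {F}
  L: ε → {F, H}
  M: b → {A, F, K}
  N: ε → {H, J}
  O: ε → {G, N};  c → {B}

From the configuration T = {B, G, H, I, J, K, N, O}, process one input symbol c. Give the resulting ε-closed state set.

{B, F, G, H, I, J, K, N, O}

H on c → {I}.
I on c → {J}.
J on c → {K}.
K on c → {F}.
O on c → {B}.
No c-transition from B, G, N.
Union after reading c: {B, F, I, J, K}.
Now take the ε-closure:
From B via ε: add G.
From K via ε: add O.
From G via ε: add N.
From N via ε: add H.
No new states can be added; the closed set is {B, F, G, H, I, J, K, N, O}.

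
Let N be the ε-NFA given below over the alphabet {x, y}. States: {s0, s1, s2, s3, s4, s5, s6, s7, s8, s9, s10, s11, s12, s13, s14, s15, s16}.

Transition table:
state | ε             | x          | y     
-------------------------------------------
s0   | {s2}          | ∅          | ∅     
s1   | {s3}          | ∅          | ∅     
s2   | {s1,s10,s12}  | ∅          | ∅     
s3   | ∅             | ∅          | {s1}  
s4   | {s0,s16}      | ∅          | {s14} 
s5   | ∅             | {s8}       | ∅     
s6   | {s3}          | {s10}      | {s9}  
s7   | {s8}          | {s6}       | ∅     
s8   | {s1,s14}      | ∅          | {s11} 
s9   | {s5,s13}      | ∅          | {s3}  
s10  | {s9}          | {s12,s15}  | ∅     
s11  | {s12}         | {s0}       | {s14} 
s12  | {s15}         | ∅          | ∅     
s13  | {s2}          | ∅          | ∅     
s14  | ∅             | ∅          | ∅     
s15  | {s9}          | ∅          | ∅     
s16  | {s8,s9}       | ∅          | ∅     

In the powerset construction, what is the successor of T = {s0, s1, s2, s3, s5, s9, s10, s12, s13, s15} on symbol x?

s5 on x → {s8}.
s10 on x → {s12, s15}.
No x-transition from s0, s1, s2, s3, s9, s12, s13, s15.
Union after reading x: {s8, s12, s15}.
Now take the ε-closure:
From s8 via ε: add s1, s14.
From s15 via ε: add s9.
From s1 via ε: add s3.
From s9 via ε: add s5, s13.
From s13 via ε: add s2.
From s2 via ε: add s10.
No new states can be added; the closed set is {s1, s2, s3, s5, s8, s9, s10, s12, s13, s14, s15}.

{s1, s2, s3, s5, s8, s9, s10, s12, s13, s14, s15}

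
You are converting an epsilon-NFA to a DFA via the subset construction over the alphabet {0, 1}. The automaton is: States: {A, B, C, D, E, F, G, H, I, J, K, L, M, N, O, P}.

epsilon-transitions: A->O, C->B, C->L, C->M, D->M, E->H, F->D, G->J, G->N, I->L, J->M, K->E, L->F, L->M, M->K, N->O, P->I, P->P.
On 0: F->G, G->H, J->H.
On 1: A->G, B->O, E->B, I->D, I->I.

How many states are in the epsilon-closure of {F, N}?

8

Start with {F, N}.
From F via epsilon: add D.
From N via epsilon: add O.
From D via epsilon: add M.
From M via epsilon: add K.
From K via epsilon: add E.
From E via epsilon: add H.
epsilon-closure = {D, E, F, H, K, M, N, O}, which has 8 states.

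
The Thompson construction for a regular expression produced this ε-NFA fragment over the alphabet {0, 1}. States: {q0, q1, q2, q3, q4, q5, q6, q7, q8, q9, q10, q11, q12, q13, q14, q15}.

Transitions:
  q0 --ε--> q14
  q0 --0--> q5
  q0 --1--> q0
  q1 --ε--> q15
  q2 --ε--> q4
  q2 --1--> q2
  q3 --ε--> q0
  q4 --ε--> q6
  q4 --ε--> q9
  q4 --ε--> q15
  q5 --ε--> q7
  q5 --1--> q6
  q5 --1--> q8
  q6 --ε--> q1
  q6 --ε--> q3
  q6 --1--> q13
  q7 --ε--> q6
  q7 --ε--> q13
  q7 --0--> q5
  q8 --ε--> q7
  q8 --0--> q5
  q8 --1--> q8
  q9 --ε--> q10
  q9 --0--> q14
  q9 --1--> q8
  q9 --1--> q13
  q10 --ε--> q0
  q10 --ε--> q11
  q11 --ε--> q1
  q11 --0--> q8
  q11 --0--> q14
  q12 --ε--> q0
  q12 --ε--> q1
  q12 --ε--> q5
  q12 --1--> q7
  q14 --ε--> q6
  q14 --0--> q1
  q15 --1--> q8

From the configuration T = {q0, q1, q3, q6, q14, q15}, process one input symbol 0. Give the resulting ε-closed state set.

{q0, q1, q3, q5, q6, q7, q13, q14, q15}

q0 on 0 → {q5}.
q14 on 0 → {q1}.
No 0-transition from q1, q3, q6, q15.
Union after reading 0: {q1, q5}.
Now take the ε-closure:
From q1 via ε: add q15.
From q5 via ε: add q7.
From q7 via ε: add q6, q13.
From q6 via ε: add q3.
From q3 via ε: add q0.
From q0 via ε: add q14.
No new states can be added; the closed set is {q0, q1, q3, q5, q6, q7, q13, q14, q15}.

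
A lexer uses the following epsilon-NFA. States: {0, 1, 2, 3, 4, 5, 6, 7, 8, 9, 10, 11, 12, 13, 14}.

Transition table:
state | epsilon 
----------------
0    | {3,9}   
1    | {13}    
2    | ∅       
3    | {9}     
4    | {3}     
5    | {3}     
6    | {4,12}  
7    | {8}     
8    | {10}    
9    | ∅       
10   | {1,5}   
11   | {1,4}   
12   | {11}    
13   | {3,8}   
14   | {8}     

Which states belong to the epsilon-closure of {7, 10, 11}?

Start with {7, 10, 11}.
From 7 via epsilon: add 8.
From 10 via epsilon: add 1, 5.
From 11 via epsilon: add 4.
From 1 via epsilon: add 13.
From 4 via epsilon: add 3.
From 3 via epsilon: add 9.
No new states can be added; the closed set is {1, 3, 4, 5, 7, 8, 9, 10, 11, 13}.

{1, 3, 4, 5, 7, 8, 9, 10, 11, 13}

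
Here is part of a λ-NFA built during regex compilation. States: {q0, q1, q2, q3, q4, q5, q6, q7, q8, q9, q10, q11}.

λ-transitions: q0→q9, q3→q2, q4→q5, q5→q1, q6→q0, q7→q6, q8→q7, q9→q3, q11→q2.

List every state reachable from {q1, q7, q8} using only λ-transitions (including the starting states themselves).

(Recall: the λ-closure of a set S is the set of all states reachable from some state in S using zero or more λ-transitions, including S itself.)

Start with {q1, q7, q8}.
From q7 via λ: add q6.
From q6 via λ: add q0.
From q0 via λ: add q9.
From q9 via λ: add q3.
From q3 via λ: add q2.
No new states can be added; the closed set is {q0, q1, q2, q3, q6, q7, q8, q9}.

{q0, q1, q2, q3, q6, q7, q8, q9}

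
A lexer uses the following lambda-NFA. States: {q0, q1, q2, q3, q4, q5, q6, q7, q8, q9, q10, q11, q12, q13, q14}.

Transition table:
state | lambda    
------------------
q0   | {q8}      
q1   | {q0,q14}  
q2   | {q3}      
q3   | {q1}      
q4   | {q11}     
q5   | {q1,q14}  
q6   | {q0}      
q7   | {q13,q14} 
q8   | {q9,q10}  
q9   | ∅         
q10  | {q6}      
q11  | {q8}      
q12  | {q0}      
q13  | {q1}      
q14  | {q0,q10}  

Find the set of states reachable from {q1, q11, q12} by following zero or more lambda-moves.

{q0, q1, q6, q8, q9, q10, q11, q12, q14}

Start with {q1, q11, q12}.
From q1 via lambda: add q0, q14.
From q11 via lambda: add q8.
From q8 via lambda: add q9, q10.
From q10 via lambda: add q6.
No new states can be added; the closed set is {q0, q1, q6, q8, q9, q10, q11, q12, q14}.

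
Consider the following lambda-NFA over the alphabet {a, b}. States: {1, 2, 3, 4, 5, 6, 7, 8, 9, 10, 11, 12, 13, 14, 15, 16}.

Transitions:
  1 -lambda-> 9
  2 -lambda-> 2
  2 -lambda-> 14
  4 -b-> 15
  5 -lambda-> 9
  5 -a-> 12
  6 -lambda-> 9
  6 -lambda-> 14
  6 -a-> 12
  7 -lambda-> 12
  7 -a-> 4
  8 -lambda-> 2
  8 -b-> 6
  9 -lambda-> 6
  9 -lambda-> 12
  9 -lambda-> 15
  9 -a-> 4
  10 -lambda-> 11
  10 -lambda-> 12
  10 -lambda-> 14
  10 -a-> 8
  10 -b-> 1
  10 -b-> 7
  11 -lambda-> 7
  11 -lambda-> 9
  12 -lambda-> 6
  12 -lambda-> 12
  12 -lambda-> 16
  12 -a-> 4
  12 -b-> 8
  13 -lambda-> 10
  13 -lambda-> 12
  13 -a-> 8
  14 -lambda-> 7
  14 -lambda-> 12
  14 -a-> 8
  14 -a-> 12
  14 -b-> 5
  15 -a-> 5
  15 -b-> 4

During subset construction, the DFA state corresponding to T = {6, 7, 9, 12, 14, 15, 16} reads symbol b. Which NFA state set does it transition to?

{2, 4, 5, 6, 7, 8, 9, 12, 14, 15, 16}

12 on b → {8}.
14 on b → {5}.
15 on b → {4}.
No b-transition from 6, 7, 9, 16.
Union after reading b: {4, 5, 8}.
Now take the lambda-closure:
From 5 via lambda: add 9.
From 8 via lambda: add 2.
From 2 via lambda: add 14.
From 9 via lambda: add 6, 12, 15.
From 12 via lambda: add 16.
From 14 via lambda: add 7.
No new states can be added; the closed set is {2, 4, 5, 6, 7, 8, 9, 12, 14, 15, 16}.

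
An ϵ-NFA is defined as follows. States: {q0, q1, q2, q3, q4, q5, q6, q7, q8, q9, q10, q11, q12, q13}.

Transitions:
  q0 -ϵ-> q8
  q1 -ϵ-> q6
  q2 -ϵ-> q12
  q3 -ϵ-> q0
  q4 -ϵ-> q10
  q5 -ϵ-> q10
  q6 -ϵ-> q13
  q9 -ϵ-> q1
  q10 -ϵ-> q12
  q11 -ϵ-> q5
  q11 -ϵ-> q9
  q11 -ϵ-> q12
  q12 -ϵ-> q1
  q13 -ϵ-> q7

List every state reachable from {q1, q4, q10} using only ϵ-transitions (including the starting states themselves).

Start with {q1, q4, q10}.
From q1 via ϵ: add q6.
From q10 via ϵ: add q12.
From q6 via ϵ: add q13.
From q13 via ϵ: add q7.
No new states can be added; the closed set is {q1, q4, q6, q7, q10, q12, q13}.

{q1, q4, q6, q7, q10, q12, q13}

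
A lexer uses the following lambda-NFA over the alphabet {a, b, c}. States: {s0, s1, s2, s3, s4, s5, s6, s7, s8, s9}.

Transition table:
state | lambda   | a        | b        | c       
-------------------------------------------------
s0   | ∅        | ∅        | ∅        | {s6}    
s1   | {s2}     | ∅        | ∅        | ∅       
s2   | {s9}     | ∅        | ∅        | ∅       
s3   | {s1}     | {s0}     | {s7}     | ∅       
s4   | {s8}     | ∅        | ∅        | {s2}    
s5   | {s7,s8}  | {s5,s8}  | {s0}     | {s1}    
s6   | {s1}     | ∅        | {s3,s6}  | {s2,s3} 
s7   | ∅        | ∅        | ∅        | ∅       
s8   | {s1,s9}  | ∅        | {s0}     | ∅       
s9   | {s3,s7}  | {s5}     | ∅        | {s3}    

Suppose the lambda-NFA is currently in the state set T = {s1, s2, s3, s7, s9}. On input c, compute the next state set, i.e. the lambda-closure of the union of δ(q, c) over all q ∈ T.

{s1, s2, s3, s7, s9}

s9 on c → {s3}.
No c-transition from s1, s2, s3, s7.
Union after reading c: {s3}.
Now take the lambda-closure:
From s3 via lambda: add s1.
From s1 via lambda: add s2.
From s2 via lambda: add s9.
From s9 via lambda: add s7.
No new states can be added; the closed set is {s1, s2, s3, s7, s9}.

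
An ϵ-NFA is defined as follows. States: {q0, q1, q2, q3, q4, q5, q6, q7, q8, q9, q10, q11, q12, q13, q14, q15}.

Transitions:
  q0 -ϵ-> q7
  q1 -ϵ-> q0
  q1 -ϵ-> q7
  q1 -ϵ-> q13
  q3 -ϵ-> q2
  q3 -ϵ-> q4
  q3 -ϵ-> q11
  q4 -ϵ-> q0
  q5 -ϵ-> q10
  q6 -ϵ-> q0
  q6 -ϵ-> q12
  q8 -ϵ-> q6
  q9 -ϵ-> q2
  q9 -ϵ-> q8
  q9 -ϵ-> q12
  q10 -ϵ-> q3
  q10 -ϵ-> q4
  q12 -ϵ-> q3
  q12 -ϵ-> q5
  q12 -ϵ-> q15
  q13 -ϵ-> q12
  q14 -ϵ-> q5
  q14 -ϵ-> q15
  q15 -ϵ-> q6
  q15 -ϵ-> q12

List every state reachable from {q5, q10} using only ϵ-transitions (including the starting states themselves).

{q0, q2, q3, q4, q5, q7, q10, q11}

Start with {q5, q10}.
From q10 via ϵ: add q3, q4.
From q3 via ϵ: add q2, q11.
From q4 via ϵ: add q0.
From q0 via ϵ: add q7.
No new states can be added; the closed set is {q0, q2, q3, q4, q5, q7, q10, q11}.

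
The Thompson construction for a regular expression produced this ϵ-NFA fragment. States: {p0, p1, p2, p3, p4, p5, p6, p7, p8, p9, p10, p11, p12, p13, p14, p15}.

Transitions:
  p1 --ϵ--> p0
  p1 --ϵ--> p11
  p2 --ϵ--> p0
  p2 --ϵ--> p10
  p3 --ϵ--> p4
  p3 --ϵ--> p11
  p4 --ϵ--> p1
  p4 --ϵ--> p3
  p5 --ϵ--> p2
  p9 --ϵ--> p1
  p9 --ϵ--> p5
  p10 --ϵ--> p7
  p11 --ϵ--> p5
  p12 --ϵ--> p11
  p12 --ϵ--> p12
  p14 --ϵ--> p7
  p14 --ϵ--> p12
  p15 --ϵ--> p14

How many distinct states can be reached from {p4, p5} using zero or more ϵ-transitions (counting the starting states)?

9

Start with {p4, p5}.
From p4 via ϵ: add p1, p3.
From p5 via ϵ: add p2.
From p1 via ϵ: add p0, p11.
From p2 via ϵ: add p10.
From p10 via ϵ: add p7.
ϵ-closure = {p0, p1, p2, p3, p4, p5, p7, p10, p11}, which has 9 states.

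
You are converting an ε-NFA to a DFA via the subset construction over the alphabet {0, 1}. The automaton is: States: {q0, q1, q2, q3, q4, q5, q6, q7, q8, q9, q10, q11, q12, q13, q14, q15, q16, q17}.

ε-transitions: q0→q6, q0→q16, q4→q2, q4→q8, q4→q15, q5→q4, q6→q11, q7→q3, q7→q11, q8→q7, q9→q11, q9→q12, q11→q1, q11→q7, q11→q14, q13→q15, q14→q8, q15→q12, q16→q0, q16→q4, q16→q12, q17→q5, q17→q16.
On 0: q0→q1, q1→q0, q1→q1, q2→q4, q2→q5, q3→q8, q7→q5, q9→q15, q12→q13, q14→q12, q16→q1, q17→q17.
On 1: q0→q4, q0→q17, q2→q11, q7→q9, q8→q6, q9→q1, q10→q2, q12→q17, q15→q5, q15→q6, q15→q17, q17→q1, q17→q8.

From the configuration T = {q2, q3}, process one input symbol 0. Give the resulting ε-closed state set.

q2 on 0 → {q4, q5}.
q3 on 0 → {q8}.
Union after reading 0: {q4, q5, q8}.
Now take the ε-closure:
From q4 via ε: add q2, q15.
From q8 via ε: add q7.
From q7 via ε: add q3, q11.
From q15 via ε: add q12.
From q11 via ε: add q1, q14.
No new states can be added; the closed set is {q1, q2, q3, q4, q5, q7, q8, q11, q12, q14, q15}.

{q1, q2, q3, q4, q5, q7, q8, q11, q12, q14, q15}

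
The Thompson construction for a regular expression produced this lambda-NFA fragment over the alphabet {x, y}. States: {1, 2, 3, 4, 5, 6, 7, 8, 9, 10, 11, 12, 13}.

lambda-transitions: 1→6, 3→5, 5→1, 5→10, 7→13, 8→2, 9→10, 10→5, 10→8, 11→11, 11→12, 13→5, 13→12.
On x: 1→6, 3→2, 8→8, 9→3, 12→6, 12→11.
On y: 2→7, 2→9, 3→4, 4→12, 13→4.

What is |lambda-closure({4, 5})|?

Start with {4, 5}.
From 5 via lambda: add 1, 10.
From 1 via lambda: add 6.
From 10 via lambda: add 8.
From 8 via lambda: add 2.
lambda-closure = {1, 2, 4, 5, 6, 8, 10}, which has 7 states.

7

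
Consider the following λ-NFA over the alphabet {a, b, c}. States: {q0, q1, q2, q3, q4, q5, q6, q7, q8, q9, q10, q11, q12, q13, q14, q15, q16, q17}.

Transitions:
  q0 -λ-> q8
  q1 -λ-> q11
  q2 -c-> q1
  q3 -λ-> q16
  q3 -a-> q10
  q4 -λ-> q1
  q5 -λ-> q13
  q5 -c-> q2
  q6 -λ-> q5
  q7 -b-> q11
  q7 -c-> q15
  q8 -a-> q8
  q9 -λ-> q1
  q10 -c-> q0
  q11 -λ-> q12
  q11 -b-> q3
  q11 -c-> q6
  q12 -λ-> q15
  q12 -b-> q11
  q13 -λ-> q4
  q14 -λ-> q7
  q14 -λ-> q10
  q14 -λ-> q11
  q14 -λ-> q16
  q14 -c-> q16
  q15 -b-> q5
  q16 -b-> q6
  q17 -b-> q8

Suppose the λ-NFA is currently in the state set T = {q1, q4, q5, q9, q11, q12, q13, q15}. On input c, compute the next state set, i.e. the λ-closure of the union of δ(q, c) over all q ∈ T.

q5 on c → {q2}.
q11 on c → {q6}.
No c-transition from q1, q4, q9, q12, q13, q15.
Union after reading c: {q2, q6}.
Now take the λ-closure:
From q6 via λ: add q5.
From q5 via λ: add q13.
From q13 via λ: add q4.
From q4 via λ: add q1.
From q1 via λ: add q11.
From q11 via λ: add q12.
From q12 via λ: add q15.
No new states can be added; the closed set is {q1, q2, q4, q5, q6, q11, q12, q13, q15}.

{q1, q2, q4, q5, q6, q11, q12, q13, q15}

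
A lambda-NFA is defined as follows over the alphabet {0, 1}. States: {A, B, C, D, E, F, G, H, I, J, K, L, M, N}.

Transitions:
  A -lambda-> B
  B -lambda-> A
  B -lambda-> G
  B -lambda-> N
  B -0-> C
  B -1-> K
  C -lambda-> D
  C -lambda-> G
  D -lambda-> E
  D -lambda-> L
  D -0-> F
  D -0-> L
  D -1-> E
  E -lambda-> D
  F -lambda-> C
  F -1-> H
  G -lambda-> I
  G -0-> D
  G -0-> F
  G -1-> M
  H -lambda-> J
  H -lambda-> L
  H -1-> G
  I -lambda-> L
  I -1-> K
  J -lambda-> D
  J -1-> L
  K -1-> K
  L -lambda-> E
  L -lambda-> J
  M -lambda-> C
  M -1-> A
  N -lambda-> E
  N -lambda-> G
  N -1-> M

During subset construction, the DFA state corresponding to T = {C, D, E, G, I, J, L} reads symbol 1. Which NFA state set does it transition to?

{C, D, E, G, I, J, K, L, M}

D on 1 → {E}.
G on 1 → {M}.
I on 1 → {K}.
J on 1 → {L}.
No 1-transition from C, E, L.
Union after reading 1: {E, K, L, M}.
Now take the lambda-closure:
From E via lambda: add D.
From L via lambda: add J.
From M via lambda: add C.
From C via lambda: add G.
From G via lambda: add I.
No new states can be added; the closed set is {C, D, E, G, I, J, K, L, M}.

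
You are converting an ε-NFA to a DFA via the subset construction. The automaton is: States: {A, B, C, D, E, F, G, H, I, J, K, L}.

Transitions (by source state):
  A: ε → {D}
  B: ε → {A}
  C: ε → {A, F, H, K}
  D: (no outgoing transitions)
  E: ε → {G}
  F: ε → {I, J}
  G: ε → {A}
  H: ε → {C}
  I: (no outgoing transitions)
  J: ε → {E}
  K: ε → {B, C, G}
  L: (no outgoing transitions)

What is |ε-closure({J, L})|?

Start with {J, L}.
From J via ε: add E.
From E via ε: add G.
From G via ε: add A.
From A via ε: add D.
ε-closure = {A, D, E, G, J, L}, which has 6 states.

6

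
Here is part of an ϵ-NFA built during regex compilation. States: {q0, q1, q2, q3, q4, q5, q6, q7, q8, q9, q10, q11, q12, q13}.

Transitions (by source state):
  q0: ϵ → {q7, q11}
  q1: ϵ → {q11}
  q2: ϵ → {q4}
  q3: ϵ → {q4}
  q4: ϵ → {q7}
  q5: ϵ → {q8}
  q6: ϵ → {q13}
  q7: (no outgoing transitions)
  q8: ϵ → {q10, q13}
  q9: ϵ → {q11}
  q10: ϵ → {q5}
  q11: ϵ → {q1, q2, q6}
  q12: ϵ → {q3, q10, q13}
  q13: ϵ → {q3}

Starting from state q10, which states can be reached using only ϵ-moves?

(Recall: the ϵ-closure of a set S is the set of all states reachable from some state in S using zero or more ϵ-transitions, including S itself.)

Start with {q10}.
From q10 via ϵ: add q5.
From q5 via ϵ: add q8.
From q8 via ϵ: add q13.
From q13 via ϵ: add q3.
From q3 via ϵ: add q4.
From q4 via ϵ: add q7.
No new states can be added; the closed set is {q3, q4, q5, q7, q8, q10, q13}.

{q3, q4, q5, q7, q8, q10, q13}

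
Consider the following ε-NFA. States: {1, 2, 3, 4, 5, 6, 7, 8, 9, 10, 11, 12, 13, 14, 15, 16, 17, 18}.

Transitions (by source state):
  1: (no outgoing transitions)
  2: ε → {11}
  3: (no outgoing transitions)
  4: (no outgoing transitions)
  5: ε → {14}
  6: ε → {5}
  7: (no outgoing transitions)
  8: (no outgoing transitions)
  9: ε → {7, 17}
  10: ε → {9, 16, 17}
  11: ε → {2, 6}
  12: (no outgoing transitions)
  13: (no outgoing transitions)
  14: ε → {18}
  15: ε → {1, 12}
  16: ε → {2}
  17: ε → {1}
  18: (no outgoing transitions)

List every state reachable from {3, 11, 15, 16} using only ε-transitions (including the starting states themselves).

Start with {3, 11, 15, 16}.
From 11 via ε: add 2, 6.
From 15 via ε: add 1, 12.
From 6 via ε: add 5.
From 5 via ε: add 14.
From 14 via ε: add 18.
No new states can be added; the closed set is {1, 2, 3, 5, 6, 11, 12, 14, 15, 16, 18}.

{1, 2, 3, 5, 6, 11, 12, 14, 15, 16, 18}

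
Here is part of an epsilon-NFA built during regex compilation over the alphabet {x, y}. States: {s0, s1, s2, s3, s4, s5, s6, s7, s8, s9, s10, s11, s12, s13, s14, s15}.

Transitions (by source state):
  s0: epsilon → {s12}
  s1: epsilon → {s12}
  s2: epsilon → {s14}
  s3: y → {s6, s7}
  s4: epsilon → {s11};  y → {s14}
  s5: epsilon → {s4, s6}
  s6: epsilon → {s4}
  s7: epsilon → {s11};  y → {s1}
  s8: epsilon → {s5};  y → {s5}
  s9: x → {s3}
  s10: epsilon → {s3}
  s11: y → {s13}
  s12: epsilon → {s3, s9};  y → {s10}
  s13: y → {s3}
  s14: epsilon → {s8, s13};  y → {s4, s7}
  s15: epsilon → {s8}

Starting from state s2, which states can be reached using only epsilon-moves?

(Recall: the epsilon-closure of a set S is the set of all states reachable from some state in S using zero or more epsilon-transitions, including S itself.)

Start with {s2}.
From s2 via epsilon: add s14.
From s14 via epsilon: add s8, s13.
From s8 via epsilon: add s5.
From s5 via epsilon: add s4, s6.
From s4 via epsilon: add s11.
No new states can be added; the closed set is {s2, s4, s5, s6, s8, s11, s13, s14}.

{s2, s4, s5, s6, s8, s11, s13, s14}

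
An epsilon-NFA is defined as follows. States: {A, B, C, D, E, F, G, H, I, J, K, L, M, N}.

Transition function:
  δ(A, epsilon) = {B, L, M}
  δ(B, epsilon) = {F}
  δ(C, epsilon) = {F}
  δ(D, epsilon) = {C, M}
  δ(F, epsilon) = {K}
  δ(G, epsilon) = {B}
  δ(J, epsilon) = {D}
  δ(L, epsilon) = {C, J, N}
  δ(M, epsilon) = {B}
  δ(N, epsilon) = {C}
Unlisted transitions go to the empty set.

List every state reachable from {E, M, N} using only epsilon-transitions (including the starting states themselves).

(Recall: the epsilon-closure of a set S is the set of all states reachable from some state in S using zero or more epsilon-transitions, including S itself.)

Start with {E, M, N}.
From M via epsilon: add B.
From N via epsilon: add C.
From B via epsilon: add F.
From F via epsilon: add K.
No new states can be added; the closed set is {B, C, E, F, K, M, N}.

{B, C, E, F, K, M, N}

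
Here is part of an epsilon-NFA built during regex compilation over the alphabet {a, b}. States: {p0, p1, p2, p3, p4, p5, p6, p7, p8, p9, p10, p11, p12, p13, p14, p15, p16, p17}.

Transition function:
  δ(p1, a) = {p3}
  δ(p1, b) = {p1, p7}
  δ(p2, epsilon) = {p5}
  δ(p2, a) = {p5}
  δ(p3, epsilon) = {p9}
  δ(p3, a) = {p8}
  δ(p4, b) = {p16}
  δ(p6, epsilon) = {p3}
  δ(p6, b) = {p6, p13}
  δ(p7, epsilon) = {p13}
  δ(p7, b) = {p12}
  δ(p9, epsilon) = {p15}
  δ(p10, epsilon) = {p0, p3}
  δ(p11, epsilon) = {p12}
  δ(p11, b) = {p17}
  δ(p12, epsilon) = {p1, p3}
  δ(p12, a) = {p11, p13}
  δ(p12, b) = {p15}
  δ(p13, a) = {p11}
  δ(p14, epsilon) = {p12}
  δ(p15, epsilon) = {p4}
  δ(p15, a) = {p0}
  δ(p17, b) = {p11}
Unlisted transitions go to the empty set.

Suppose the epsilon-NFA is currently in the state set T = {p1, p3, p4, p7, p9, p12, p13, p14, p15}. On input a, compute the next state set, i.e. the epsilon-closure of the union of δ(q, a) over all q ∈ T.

p1 on a → {p3}.
p3 on a → {p8}.
p12 on a → {p11, p13}.
p13 on a → {p11}.
p15 on a → {p0}.
No a-transition from p4, p7, p9, p14.
Union after reading a: {p0, p3, p8, p11, p13}.
Now take the epsilon-closure:
From p3 via epsilon: add p9.
From p11 via epsilon: add p12.
From p9 via epsilon: add p15.
From p12 via epsilon: add p1.
From p15 via epsilon: add p4.
No new states can be added; the closed set is {p0, p1, p3, p4, p8, p9, p11, p12, p13, p15}.

{p0, p1, p3, p4, p8, p9, p11, p12, p13, p15}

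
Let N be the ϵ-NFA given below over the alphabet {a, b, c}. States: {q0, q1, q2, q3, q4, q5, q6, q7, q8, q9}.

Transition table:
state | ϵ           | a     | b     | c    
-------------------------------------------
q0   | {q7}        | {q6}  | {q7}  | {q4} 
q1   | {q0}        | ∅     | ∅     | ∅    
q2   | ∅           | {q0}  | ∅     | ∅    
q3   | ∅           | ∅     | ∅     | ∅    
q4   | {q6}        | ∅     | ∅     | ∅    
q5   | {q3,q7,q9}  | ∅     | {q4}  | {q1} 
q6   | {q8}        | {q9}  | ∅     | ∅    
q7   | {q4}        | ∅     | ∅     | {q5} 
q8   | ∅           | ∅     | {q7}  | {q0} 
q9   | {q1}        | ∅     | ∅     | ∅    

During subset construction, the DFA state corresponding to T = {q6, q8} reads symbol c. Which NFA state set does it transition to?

{q0, q4, q6, q7, q8}

q8 on c → {q0}.
No c-transition from q6.
Union after reading c: {q0}.
Now take the ϵ-closure:
From q0 via ϵ: add q7.
From q7 via ϵ: add q4.
From q4 via ϵ: add q6.
From q6 via ϵ: add q8.
No new states can be added; the closed set is {q0, q4, q6, q7, q8}.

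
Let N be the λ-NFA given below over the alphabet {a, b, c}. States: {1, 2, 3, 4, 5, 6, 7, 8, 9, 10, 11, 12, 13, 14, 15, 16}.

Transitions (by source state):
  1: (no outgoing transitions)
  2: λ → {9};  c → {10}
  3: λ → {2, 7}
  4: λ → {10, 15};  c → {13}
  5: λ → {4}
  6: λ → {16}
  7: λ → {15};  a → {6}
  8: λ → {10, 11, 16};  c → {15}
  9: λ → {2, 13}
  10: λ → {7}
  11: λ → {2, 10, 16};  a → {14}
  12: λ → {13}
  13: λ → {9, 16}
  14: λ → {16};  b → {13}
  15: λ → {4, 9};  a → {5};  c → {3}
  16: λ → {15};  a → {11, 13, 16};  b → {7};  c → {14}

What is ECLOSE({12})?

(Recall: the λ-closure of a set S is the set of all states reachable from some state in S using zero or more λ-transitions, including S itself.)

Start with {12}.
From 12 via λ: add 13.
From 13 via λ: add 9, 16.
From 9 via λ: add 2.
From 16 via λ: add 15.
From 15 via λ: add 4.
From 4 via λ: add 10.
From 10 via λ: add 7.
No new states can be added; the closed set is {2, 4, 7, 9, 10, 12, 13, 15, 16}.

{2, 4, 7, 9, 10, 12, 13, 15, 16}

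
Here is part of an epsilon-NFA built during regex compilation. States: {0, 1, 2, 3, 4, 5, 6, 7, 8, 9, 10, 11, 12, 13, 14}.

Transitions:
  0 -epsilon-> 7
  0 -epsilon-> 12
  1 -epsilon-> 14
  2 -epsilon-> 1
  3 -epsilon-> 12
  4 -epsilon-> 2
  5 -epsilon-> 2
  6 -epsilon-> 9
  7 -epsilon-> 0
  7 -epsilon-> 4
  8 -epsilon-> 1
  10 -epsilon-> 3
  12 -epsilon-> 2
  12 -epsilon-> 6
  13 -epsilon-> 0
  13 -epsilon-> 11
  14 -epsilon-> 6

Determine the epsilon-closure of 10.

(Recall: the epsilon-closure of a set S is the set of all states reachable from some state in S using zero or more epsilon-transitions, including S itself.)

{1, 2, 3, 6, 9, 10, 12, 14}

Start with {10}.
From 10 via epsilon: add 3.
From 3 via epsilon: add 12.
From 12 via epsilon: add 2, 6.
From 2 via epsilon: add 1.
From 6 via epsilon: add 9.
From 1 via epsilon: add 14.
No new states can be added; the closed set is {1, 2, 3, 6, 9, 10, 12, 14}.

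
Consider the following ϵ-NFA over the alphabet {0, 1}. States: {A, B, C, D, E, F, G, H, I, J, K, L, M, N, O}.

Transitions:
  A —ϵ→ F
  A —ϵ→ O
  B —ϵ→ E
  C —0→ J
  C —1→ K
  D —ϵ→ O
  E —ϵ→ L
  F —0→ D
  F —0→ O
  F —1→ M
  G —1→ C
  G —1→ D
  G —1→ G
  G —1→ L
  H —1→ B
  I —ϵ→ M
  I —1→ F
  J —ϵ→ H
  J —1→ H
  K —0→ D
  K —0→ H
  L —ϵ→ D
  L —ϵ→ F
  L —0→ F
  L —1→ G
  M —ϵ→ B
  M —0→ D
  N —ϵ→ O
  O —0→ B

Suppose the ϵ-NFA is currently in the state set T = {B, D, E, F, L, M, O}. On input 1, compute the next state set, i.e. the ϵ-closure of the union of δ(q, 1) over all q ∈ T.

F on 1 → {M}.
L on 1 → {G}.
No 1-transition from B, D, E, M, O.
Union after reading 1: {G, M}.
Now take the ϵ-closure:
From M via ϵ: add B.
From B via ϵ: add E.
From E via ϵ: add L.
From L via ϵ: add D, F.
From D via ϵ: add O.
No new states can be added; the closed set is {B, D, E, F, G, L, M, O}.

{B, D, E, F, G, L, M, O}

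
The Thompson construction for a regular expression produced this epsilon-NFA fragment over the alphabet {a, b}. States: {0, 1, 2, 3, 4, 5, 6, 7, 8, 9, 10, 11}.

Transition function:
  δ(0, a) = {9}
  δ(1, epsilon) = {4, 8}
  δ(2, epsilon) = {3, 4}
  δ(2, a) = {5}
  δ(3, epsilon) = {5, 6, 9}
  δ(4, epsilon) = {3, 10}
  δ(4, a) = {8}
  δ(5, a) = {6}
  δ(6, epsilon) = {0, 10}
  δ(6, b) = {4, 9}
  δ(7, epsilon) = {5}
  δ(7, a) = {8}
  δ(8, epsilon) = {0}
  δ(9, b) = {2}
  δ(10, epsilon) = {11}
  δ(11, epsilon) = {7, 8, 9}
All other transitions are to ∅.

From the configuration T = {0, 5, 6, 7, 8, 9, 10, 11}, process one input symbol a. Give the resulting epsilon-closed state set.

{0, 5, 6, 7, 8, 9, 10, 11}

0 on a → {9}.
5 on a → {6}.
7 on a → {8}.
No a-transition from 6, 8, 9, 10, 11.
Union after reading a: {6, 8, 9}.
Now take the epsilon-closure:
From 6 via epsilon: add 0, 10.
From 10 via epsilon: add 11.
From 11 via epsilon: add 7.
From 7 via epsilon: add 5.
No new states can be added; the closed set is {0, 5, 6, 7, 8, 9, 10, 11}.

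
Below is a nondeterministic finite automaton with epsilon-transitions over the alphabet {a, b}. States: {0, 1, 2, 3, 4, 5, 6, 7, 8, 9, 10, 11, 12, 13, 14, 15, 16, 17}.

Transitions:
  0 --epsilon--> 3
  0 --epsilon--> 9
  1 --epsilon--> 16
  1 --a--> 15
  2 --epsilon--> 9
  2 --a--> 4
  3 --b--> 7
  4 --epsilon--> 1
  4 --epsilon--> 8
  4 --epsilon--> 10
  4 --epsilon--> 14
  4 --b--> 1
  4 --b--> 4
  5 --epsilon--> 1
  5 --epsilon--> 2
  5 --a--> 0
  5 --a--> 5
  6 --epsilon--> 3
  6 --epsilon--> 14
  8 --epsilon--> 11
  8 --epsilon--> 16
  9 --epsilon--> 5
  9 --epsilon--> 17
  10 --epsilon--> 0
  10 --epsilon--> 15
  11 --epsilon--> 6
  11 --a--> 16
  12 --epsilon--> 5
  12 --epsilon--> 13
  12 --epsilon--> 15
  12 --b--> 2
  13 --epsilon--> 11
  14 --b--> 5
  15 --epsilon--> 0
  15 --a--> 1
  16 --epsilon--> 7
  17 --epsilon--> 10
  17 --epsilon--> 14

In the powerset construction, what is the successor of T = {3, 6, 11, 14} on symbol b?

3 on b → {7}.
14 on b → {5}.
No b-transition from 6, 11.
Union after reading b: {5, 7}.
Now take the epsilon-closure:
From 5 via epsilon: add 1, 2.
From 1 via epsilon: add 16.
From 2 via epsilon: add 9.
From 9 via epsilon: add 17.
From 17 via epsilon: add 10, 14.
From 10 via epsilon: add 0, 15.
From 0 via epsilon: add 3.
No new states can be added; the closed set is {0, 1, 2, 3, 5, 7, 9, 10, 14, 15, 16, 17}.

{0, 1, 2, 3, 5, 7, 9, 10, 14, 15, 16, 17}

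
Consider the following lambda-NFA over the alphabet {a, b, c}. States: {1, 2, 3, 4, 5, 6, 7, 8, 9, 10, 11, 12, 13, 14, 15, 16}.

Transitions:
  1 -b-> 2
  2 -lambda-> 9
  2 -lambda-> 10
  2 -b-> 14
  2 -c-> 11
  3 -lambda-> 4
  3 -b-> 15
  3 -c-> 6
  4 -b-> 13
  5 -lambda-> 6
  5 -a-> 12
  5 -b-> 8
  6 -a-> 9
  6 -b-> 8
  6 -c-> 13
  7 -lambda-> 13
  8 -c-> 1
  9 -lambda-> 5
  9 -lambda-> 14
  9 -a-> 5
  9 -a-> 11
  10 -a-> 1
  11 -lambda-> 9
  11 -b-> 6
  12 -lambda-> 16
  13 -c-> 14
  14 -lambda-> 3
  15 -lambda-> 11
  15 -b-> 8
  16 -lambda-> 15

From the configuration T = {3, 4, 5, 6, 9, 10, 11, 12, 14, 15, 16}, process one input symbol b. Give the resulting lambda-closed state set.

3 on b → {15}.
4 on b → {13}.
5 on b → {8}.
6 on b → {8}.
11 on b → {6}.
15 on b → {8}.
No b-transition from 9, 10, 12, 14, 16.
Union after reading b: {6, 8, 13, 15}.
Now take the lambda-closure:
From 15 via lambda: add 11.
From 11 via lambda: add 9.
From 9 via lambda: add 5, 14.
From 14 via lambda: add 3.
From 3 via lambda: add 4.
No new states can be added; the closed set is {3, 4, 5, 6, 8, 9, 11, 13, 14, 15}.

{3, 4, 5, 6, 8, 9, 11, 13, 14, 15}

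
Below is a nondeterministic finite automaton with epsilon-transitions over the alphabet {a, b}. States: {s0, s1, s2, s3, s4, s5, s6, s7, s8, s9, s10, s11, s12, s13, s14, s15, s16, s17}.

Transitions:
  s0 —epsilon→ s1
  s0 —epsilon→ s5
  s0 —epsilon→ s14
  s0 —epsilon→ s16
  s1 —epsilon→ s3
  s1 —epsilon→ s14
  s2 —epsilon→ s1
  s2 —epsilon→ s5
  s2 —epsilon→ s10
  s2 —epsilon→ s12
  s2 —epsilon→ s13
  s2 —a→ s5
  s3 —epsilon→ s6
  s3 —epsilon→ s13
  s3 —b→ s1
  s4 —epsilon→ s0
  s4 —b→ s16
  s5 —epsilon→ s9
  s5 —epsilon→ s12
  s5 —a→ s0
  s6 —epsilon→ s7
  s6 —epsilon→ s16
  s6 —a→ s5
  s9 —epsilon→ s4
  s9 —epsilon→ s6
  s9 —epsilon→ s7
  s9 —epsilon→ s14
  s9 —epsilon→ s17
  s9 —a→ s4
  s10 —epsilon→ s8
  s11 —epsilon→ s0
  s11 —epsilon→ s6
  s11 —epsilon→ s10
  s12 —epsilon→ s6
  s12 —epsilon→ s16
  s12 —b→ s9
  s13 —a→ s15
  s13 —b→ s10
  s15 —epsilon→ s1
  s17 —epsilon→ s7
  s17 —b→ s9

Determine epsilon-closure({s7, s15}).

{s1, s3, s6, s7, s13, s14, s15, s16}

Start with {s7, s15}.
From s15 via epsilon: add s1.
From s1 via epsilon: add s3, s14.
From s3 via epsilon: add s6, s13.
From s6 via epsilon: add s16.
No new states can be added; the closed set is {s1, s3, s6, s7, s13, s14, s15, s16}.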